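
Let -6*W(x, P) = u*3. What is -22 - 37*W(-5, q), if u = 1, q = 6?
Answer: -7/2 ≈ -3.5000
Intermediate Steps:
W(x, P) = -½ (W(x, P) = -3/6 = -⅙*3 = -½)
-22 - 37*W(-5, q) = -22 - 37*(-½) = -22 + 37/2 = -7/2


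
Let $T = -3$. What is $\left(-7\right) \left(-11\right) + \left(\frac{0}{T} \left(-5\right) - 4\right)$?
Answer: $73$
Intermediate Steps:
$\left(-7\right) \left(-11\right) + \left(\frac{0}{T} \left(-5\right) - 4\right) = \left(-7\right) \left(-11\right) - \left(4 - \frac{0}{-3} \left(-5\right)\right) = 77 - \left(4 - 0 \left(- \frac{1}{3}\right) \left(-5\right)\right) = 77 + \left(0 \left(-5\right) - 4\right) = 77 + \left(0 - 4\right) = 77 - 4 = 73$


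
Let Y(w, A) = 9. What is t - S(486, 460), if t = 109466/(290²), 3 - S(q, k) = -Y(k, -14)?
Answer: -449867/42050 ≈ -10.698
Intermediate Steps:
S(q, k) = 12 (S(q, k) = 3 - (-1)*9 = 3 - 1*(-9) = 3 + 9 = 12)
t = 54733/42050 (t = 109466/84100 = 109466*(1/84100) = 54733/42050 ≈ 1.3016)
t - S(486, 460) = 54733/42050 - 1*12 = 54733/42050 - 12 = -449867/42050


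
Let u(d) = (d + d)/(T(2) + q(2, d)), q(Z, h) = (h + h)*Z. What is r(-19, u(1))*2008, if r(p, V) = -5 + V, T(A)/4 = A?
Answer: -29116/3 ≈ -9705.3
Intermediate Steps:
q(Z, h) = 2*Z*h (q(Z, h) = (2*h)*Z = 2*Z*h)
T(A) = 4*A
u(d) = 2*d/(8 + 4*d) (u(d) = (d + d)/(4*2 + 2*2*d) = (2*d)/(8 + 4*d) = 2*d/(8 + 4*d))
r(-19, u(1))*2008 = (-5 + (½)*1/(2 + 1))*2008 = (-5 + (½)*1/3)*2008 = (-5 + (½)*1*(⅓))*2008 = (-5 + ⅙)*2008 = -29/6*2008 = -29116/3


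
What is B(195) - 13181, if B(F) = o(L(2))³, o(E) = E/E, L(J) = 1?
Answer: -13180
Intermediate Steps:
o(E) = 1
B(F) = 1 (B(F) = 1³ = 1)
B(195) - 13181 = 1 - 13181 = -13180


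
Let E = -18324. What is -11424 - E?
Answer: 6900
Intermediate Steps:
-11424 - E = -11424 - 1*(-18324) = -11424 + 18324 = 6900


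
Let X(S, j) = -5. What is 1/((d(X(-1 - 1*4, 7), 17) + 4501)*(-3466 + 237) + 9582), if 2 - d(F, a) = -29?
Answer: -1/14624246 ≈ -6.8380e-8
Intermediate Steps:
d(F, a) = 31 (d(F, a) = 2 - 1*(-29) = 2 + 29 = 31)
1/((d(X(-1 - 1*4, 7), 17) + 4501)*(-3466 + 237) + 9582) = 1/((31 + 4501)*(-3466 + 237) + 9582) = 1/(4532*(-3229) + 9582) = 1/(-14633828 + 9582) = 1/(-14624246) = -1/14624246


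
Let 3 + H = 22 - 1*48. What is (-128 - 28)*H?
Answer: 4524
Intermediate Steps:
H = -29 (H = -3 + (22 - 1*48) = -3 + (22 - 48) = -3 - 26 = -29)
(-128 - 28)*H = (-128 - 28)*(-29) = -156*(-29) = 4524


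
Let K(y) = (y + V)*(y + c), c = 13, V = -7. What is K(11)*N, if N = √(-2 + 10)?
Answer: 192*√2 ≈ 271.53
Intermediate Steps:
K(y) = (-7 + y)*(13 + y) (K(y) = (y - 7)*(y + 13) = (-7 + y)*(13 + y))
N = 2*√2 (N = √8 = 2*√2 ≈ 2.8284)
K(11)*N = (-91 + 11² + 6*11)*(2*√2) = (-91 + 121 + 66)*(2*√2) = 96*(2*√2) = 192*√2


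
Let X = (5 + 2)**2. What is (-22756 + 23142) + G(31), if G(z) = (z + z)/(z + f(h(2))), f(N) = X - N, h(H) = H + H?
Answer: 14699/38 ≈ 386.82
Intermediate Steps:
X = 49 (X = 7**2 = 49)
h(H) = 2*H
f(N) = 49 - N
G(z) = 2*z/(45 + z) (G(z) = (z + z)/(z + (49 - 2*2)) = (2*z)/(z + (49 - 1*4)) = (2*z)/(z + (49 - 4)) = (2*z)/(z + 45) = (2*z)/(45 + z) = 2*z/(45 + z))
(-22756 + 23142) + G(31) = (-22756 + 23142) + 2*31/(45 + 31) = 386 + 2*31/76 = 386 + 2*31*(1/76) = 386 + 31/38 = 14699/38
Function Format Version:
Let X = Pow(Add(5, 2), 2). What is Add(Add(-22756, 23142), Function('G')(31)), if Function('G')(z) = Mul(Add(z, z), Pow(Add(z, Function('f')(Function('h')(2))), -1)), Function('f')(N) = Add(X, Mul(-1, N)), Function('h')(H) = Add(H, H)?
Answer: Rational(14699, 38) ≈ 386.82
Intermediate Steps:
X = 49 (X = Pow(7, 2) = 49)
Function('h')(H) = Mul(2, H)
Function('f')(N) = Add(49, Mul(-1, N))
Function('G')(z) = Mul(2, z, Pow(Add(45, z), -1)) (Function('G')(z) = Mul(Add(z, z), Pow(Add(z, Add(49, Mul(-1, Mul(2, 2)))), -1)) = Mul(Mul(2, z), Pow(Add(z, Add(49, Mul(-1, 4))), -1)) = Mul(Mul(2, z), Pow(Add(z, Add(49, -4)), -1)) = Mul(Mul(2, z), Pow(Add(z, 45), -1)) = Mul(Mul(2, z), Pow(Add(45, z), -1)) = Mul(2, z, Pow(Add(45, z), -1)))
Add(Add(-22756, 23142), Function('G')(31)) = Add(Add(-22756, 23142), Mul(2, 31, Pow(Add(45, 31), -1))) = Add(386, Mul(2, 31, Pow(76, -1))) = Add(386, Mul(2, 31, Rational(1, 76))) = Add(386, Rational(31, 38)) = Rational(14699, 38)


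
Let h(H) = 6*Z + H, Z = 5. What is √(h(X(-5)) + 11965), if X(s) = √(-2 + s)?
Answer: √(11995 + I*√7) ≈ 109.52 + 0.012*I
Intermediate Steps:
h(H) = 30 + H (h(H) = 6*5 + H = 30 + H)
√(h(X(-5)) + 11965) = √((30 + √(-2 - 5)) + 11965) = √((30 + √(-7)) + 11965) = √((30 + I*√7) + 11965) = √(11995 + I*√7)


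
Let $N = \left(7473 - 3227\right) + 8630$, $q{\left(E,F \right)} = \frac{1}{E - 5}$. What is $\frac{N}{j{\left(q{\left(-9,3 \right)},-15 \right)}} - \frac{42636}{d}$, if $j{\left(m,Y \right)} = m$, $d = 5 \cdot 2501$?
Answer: $- \frac{2254243956}{12505} \approx -1.8027 \cdot 10^{5}$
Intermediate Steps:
$q{\left(E,F \right)} = \frac{1}{-5 + E}$
$d = 12505$
$N = 12876$ ($N = 4246 + 8630 = 12876$)
$\frac{N}{j{\left(q{\left(-9,3 \right)},-15 \right)}} - \frac{42636}{d} = \frac{12876}{\frac{1}{-5 - 9}} - \frac{42636}{12505} = \frac{12876}{\frac{1}{-14}} - \frac{42636}{12505} = \frac{12876}{- \frac{1}{14}} - \frac{42636}{12505} = 12876 \left(-14\right) - \frac{42636}{12505} = -180264 - \frac{42636}{12505} = - \frac{2254243956}{12505}$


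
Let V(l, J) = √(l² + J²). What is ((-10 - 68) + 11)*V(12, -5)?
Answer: -871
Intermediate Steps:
V(l, J) = √(J² + l²)
((-10 - 68) + 11)*V(12, -5) = ((-10 - 68) + 11)*√((-5)² + 12²) = (-78 + 11)*√(25 + 144) = -67*√169 = -67*13 = -871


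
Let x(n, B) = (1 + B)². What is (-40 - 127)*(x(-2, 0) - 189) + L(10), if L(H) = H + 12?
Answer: 31418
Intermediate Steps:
L(H) = 12 + H
(-40 - 127)*(x(-2, 0) - 189) + L(10) = (-40 - 127)*((1 + 0)² - 189) + (12 + 10) = -167*(1² - 189) + 22 = -167*(1 - 189) + 22 = -167*(-188) + 22 = 31396 + 22 = 31418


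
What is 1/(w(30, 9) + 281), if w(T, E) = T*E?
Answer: 1/551 ≈ 0.0018149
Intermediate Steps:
w(T, E) = E*T
1/(w(30, 9) + 281) = 1/(9*30 + 281) = 1/(270 + 281) = 1/551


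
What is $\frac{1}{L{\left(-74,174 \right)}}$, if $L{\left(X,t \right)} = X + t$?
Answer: $\frac{1}{100} \approx 0.01$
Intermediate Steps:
$\frac{1}{L{\left(-74,174 \right)}} = \frac{1}{-74 + 174} = \frac{1}{100}$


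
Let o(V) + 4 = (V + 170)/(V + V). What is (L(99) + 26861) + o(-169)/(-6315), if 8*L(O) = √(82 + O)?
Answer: 19111333341/711490 + √181/8 ≈ 26863.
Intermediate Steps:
L(O) = √(82 + O)/8
o(V) = -4 + (170 + V)/(2*V) (o(V) = -4 + (V + 170)/(V + V) = -4 + (170 + V)/((2*V)) = -4 + (170 + V)*(1/(2*V)) = -4 + (170 + V)/(2*V))
(L(99) + 26861) + o(-169)/(-6315) = (√(82 + 99)/8 + 26861) + (-7/2 + 85/(-169))/(-6315) = (√181/8 + 26861) + (-7/2 + 85*(-1/169))*(-1/6315) = (26861 + √181/8) + (-7/2 - 85/169)*(-1/6315) = (26861 + √181/8) - 1353/338*(-1/6315) = (26861 + √181/8) + 451/711490 = 19111333341/711490 + √181/8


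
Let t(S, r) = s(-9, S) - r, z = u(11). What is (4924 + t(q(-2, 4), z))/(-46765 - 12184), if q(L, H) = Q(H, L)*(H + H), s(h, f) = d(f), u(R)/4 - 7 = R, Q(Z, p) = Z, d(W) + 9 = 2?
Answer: -4845/58949 ≈ -0.082190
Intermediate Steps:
d(W) = -7 (d(W) = -9 + 2 = -7)
u(R) = 28 + 4*R
s(h, f) = -7
q(L, H) = 2*H**2 (q(L, H) = H*(H + H) = H*(2*H) = 2*H**2)
z = 72 (z = 28 + 4*11 = 28 + 44 = 72)
t(S, r) = -7 - r
(4924 + t(q(-2, 4), z))/(-46765 - 12184) = (4924 + (-7 - 1*72))/(-46765 - 12184) = (4924 + (-7 - 72))/(-58949) = (4924 - 79)*(-1/58949) = 4845*(-1/58949) = -4845/58949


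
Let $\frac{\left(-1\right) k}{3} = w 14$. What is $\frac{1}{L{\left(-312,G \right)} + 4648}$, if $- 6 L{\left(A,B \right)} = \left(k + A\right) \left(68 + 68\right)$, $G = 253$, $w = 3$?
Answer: $\frac{1}{14576} \approx 6.8606 \cdot 10^{-5}$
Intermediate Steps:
$k = -126$ ($k = - 3 \cdot 3 \cdot 14 = \left(-3\right) 42 = -126$)
$L{\left(A,B \right)} = 2856 - \frac{68 A}{3}$ ($L{\left(A,B \right)} = - \frac{\left(-126 + A\right) \left(68 + 68\right)}{6} = - \frac{\left(-126 + A\right) 136}{6} = - \frac{-17136 + 136 A}{6} = 2856 - \frac{68 A}{3}$)
$\frac{1}{L{\left(-312,G \right)} + 4648} = \frac{1}{\left(2856 - -7072\right) + 4648} = \frac{1}{\left(2856 + 7072\right) + 4648} = \frac{1}{9928 + 4648} = \frac{1}{14576}$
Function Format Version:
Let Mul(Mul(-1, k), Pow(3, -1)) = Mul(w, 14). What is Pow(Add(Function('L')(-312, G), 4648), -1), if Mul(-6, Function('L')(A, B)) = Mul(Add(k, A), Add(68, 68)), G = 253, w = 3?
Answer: Rational(1, 14576) ≈ 6.8606e-5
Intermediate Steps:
k = -126 (k = Mul(-3, Mul(3, 14)) = Mul(-3, 42) = -126)
Function('L')(A, B) = Add(2856, Mul(Rational(-68, 3), A)) (Function('L')(A, B) = Mul(Rational(-1, 6), Mul(Add(-126, A), Add(68, 68))) = Mul(Rational(-1, 6), Mul(Add(-126, A), 136)) = Mul(Rational(-1, 6), Add(-17136, Mul(136, A))) = Add(2856, Mul(Rational(-68, 3), A)))
Pow(Add(Function('L')(-312, G), 4648), -1) = Pow(Add(Add(2856, Mul(Rational(-68, 3), -312)), 4648), -1) = Pow(Add(Add(2856, 7072), 4648), -1) = Pow(Add(9928, 4648), -1) = Pow(14576, -1) = Rational(1, 14576)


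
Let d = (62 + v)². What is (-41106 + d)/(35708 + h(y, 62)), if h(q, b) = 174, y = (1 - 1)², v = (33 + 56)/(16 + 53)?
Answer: -176634977/170834202 ≈ -1.0340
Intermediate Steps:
v = 89/69 ≈ 1.2899
d = 19070689/4761 (d = (62 + 89/69)² = (4367/69)² = 19070689/4761 ≈ 4005.6)
y = 0 (y = 0² = 0)
(-41106 + d)/(35708 + h(y, 62)) = (-41106 + 19070689/4761)/(35708 + 174) = -176634977/4761/35882 = -176634977/4761*1/35882 = -176634977/170834202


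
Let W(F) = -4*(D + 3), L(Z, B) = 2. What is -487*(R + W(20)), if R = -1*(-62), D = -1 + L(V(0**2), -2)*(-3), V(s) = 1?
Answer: -37986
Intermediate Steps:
D = -7 (D = -1 + 2*(-3) = -1 - 6 = -7)
W(F) = 16 (W(F) = -4*(-7 + 3) = -4*(-4) = 16)
R = 62
-487*(R + W(20)) = -487*(62 + 16) = -487*78 = -37986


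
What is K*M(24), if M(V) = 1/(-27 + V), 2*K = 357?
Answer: -119/2 ≈ -59.500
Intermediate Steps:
K = 357/2 (K = (1/2)*357 = 357/2 ≈ 178.50)
K*M(24) = 357/(2*(-27 + 24)) = (357/2)/(-3) = (357/2)*(-1/3) = -119/2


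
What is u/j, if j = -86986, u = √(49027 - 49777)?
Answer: -5*I*√30/86986 ≈ -0.00031483*I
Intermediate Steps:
u = 5*I*√30 (u = √(-750) = 5*I*√30 ≈ 27.386*I)
u/j = (5*I*√30)/(-86986) = (5*I*√30)*(-1/86986) = -5*I*√30/86986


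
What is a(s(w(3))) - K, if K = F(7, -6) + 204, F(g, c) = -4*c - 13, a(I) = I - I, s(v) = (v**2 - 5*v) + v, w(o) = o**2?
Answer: -215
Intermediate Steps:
s(v) = v**2 - 4*v
a(I) = 0
F(g, c) = -13 - 4*c
K = 215 (K = (-13 - 4*(-6)) + 204 = (-13 + 24) + 204 = 11 + 204 = 215)
a(s(w(3))) - K = 0 - 1*215 = 0 - 215 = -215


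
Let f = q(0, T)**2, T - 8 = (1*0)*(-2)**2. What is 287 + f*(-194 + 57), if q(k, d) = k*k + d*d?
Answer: -560865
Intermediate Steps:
T = 8 (T = 8 + (1*0)*(-2)**2 = 8 + 0*4 = 8 + 0 = 8)
q(k, d) = d**2 + k**2 (q(k, d) = k**2 + d**2 = d**2 + k**2)
f = 4096 (f = (8**2 + 0**2)**2 = (64 + 0)**2 = 64**2 = 4096)
287 + f*(-194 + 57) = 287 + 4096*(-194 + 57) = 287 + 4096*(-137) = 287 - 561152 = -560865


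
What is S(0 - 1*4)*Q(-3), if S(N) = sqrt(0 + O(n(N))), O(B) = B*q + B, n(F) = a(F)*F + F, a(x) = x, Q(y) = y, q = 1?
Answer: -6*sqrt(6) ≈ -14.697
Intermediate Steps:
n(F) = F + F**2 (n(F) = F*F + F = F**2 + F = F + F**2)
O(B) = 2*B (O(B) = B*1 + B = B + B = 2*B)
S(N) = sqrt(2)*sqrt(N*(1 + N)) (S(N) = sqrt(0 + 2*(N*(1 + N))) = sqrt(0 + 2*N*(1 + N)) = sqrt(2*N*(1 + N)) = sqrt(2)*sqrt(N*(1 + N)))
S(0 - 1*4)*Q(-3) = (sqrt(2)*sqrt((0 - 1*4)*(1 + (0 - 1*4))))*(-3) = (sqrt(2)*sqrt((0 - 4)*(1 + (0 - 4))))*(-3) = (sqrt(2)*sqrt(-4*(1 - 4)))*(-3) = (sqrt(2)*sqrt(-4*(-3)))*(-3) = (sqrt(2)*sqrt(12))*(-3) = (sqrt(2)*(2*sqrt(3)))*(-3) = (2*sqrt(6))*(-3) = -6*sqrt(6)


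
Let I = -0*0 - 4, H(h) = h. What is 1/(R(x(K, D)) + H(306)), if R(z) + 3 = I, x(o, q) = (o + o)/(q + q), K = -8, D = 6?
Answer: 1/299 ≈ 0.0033445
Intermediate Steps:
x(o, q) = o/q (x(o, q) = (2*o)/((2*q)) = (2*o)*(1/(2*q)) = o/q)
I = -4 (I = -1*0 - 4 = 0 - 4 = -4)
R(z) = -7 (R(z) = -3 - 4 = -7)
1/(R(x(K, D)) + H(306)) = 1/(-7 + 306) = 1/299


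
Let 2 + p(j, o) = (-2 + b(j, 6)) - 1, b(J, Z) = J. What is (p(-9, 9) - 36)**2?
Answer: 2500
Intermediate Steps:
p(j, o) = -5 + j (p(j, o) = -2 + ((-2 + j) - 1) = -2 + (-3 + j) = -5 + j)
(p(-9, 9) - 36)**2 = ((-5 - 9) - 36)**2 = (-14 - 36)**2 = (-50)**2 = 2500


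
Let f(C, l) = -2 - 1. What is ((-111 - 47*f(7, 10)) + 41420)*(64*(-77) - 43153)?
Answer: -1992957450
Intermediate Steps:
f(C, l) = -3
((-111 - 47*f(7, 10)) + 41420)*(64*(-77) - 43153) = ((-111 - 47*(-3)) + 41420)*(64*(-77) - 43153) = ((-111 + 141) + 41420)*(-4928 - 43153) = (30 + 41420)*(-48081) = 41450*(-48081) = -1992957450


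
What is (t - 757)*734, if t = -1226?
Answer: -1455522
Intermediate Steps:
(t - 757)*734 = (-1226 - 757)*734 = -1983*734 = -1455522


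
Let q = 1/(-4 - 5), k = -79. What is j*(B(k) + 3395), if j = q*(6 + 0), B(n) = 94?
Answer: -2326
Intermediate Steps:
q = -⅑ (q = 1/(-9) = -⅑ ≈ -0.11111)
j = -⅔ (j = -(6 + 0)/9 = -⅑*6 = -⅔ ≈ -0.66667)
j*(B(k) + 3395) = -2*(94 + 3395)/3 = -⅔*3489 = -2326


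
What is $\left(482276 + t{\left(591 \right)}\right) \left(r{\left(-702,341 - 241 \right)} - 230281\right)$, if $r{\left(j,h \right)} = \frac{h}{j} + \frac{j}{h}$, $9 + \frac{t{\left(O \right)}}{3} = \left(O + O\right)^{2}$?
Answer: $- \frac{18888706840975871}{17550} \approx -1.0763 \cdot 10^{12}$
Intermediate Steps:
$t{\left(O \right)} = -27 + 12 O^{2}$ ($t{\left(O \right)} = -27 + 3 \left(O + O\right)^{2} = -27 + 3 \left(2 O\right)^{2} = -27 + 3 \cdot 4 O^{2} = -27 + 12 O^{2}$)
$\left(482276 + t{\left(591 \right)}\right) \left(r{\left(-702,341 - 241 \right)} - 230281\right) = \left(482276 - \left(27 - 12 \cdot 591^{2}\right)\right) \left(\left(\frac{341 - 241}{-702} - \frac{702}{341 - 241}\right) - 230281\right) = \left(482276 + \left(-27 + 12 \cdot 349281\right)\right) \left(\left(\left(341 - 241\right) \left(- \frac{1}{702}\right) - \frac{702}{341 - 241}\right) - 230281\right) = \left(482276 + \left(-27 + 4191372\right)\right) \left(\left(100 \left(- \frac{1}{702}\right) - \frac{702}{100}\right) - 230281\right) = \left(482276 + 4191345\right) \left(\left(- \frac{50}{351} - \frac{351}{50}\right) - 230281\right) = 4673621 \left(\left(- \frac{50}{351} - \frac{351}{50}\right) - 230281\right) = 4673621 \left(- \frac{125701}{17550} - 230281\right) = 4673621 \left(- \frac{4041557251}{17550}\right) = - \frac{18888706840975871}{17550}$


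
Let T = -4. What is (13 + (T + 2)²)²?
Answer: 289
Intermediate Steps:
(13 + (T + 2)²)² = (13 + (-4 + 2)²)² = (13 + (-2)²)² = (13 + 4)² = 17² = 289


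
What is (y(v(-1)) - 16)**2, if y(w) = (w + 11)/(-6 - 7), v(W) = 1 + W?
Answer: 47961/169 ≈ 283.79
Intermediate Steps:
y(w) = -11/13 - w/13 (y(w) = (11 + w)/(-13) = (11 + w)*(-1/13) = -11/13 - w/13)
(y(v(-1)) - 16)**2 = ((-11/13 - (1 - 1)/13) - 16)**2 = ((-11/13 - 1/13*0) - 16)**2 = ((-11/13 + 0) - 16)**2 = (-11/13 - 16)**2 = (-219/13)**2 = 47961/169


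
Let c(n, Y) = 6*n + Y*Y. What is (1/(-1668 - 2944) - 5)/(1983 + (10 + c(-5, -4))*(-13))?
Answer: -23061/9385420 ≈ -0.0024571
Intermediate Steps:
c(n, Y) = Y² + 6*n (c(n, Y) = 6*n + Y² = Y² + 6*n)
(1/(-1668 - 2944) - 5)/(1983 + (10 + c(-5, -4))*(-13)) = (1/(-1668 - 2944) - 5)/(1983 + (10 + ((-4)² + 6*(-5)))*(-13)) = (1/(-4612) - 5)/(1983 + (10 + (16 - 30))*(-13)) = (-1/4612 - 5)/(1983 + (10 - 14)*(-13)) = -23061/(4612*(1983 - 4*(-13))) = -23061/(4612*(1983 + 52)) = -23061/4612/2035 = -23061/4612*1/2035 = -23061/9385420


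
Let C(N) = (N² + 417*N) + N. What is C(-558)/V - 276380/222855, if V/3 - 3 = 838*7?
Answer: 836213996/261587199 ≈ 3.1967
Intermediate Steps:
V = 17607 (V = 9 + 3*(838*7) = 9 + 3*5866 = 9 + 17598 = 17607)
C(N) = N² + 418*N
C(-558)/V - 276380/222855 = -558*(418 - 558)/17607 - 276380/222855 = -558*(-140)*(1/17607) - 276380*1/222855 = 78120*(1/17607) - 55276/44571 = 26040/5869 - 55276/44571 = 836213996/261587199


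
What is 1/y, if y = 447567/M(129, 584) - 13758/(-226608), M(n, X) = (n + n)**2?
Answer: 209499096/1421361809 ≈ 0.14739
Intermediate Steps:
M(n, X) = 4*n**2 (M(n, X) = (2*n)**2 = 4*n**2)
y = 1421361809/209499096 (y = 447567/((4*129**2)) - 13758/(-226608) = 447567/((4*16641)) - 13758*(-1/226608) = 447567/66564 + 2293/37768 = 447567*(1/66564) + 2293/37768 = 149189/22188 + 2293/37768 = 1421361809/209499096 ≈ 6.7846)
1/y = 1/(1421361809/209499096) = 209499096/1421361809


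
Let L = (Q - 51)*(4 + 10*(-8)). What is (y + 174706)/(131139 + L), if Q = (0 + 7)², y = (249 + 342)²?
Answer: 523987/131291 ≈ 3.9910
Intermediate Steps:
y = 349281 (y = 591² = 349281)
Q = 49 (Q = 7² = 49)
L = 152 (L = (49 - 51)*(4 + 10*(-8)) = -2*(4 - 80) = -2*(-76) = 152)
(y + 174706)/(131139 + L) = (349281 + 174706)/(131139 + 152) = 523987/131291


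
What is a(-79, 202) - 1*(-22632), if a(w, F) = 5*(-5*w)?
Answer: 24607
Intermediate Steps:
a(w, F) = -25*w
a(-79, 202) - 1*(-22632) = -25*(-79) - 1*(-22632) = 1975 + 22632 = 24607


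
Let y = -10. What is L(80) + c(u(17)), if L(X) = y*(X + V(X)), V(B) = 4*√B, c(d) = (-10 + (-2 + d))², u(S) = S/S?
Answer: -679 - 160*√5 ≈ -1036.8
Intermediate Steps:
u(S) = 1
c(d) = (-12 + d)²
L(X) = -40*√X - 10*X (L(X) = -10*(X + 4*√X) = -40*√X - 10*X)
L(80) + c(u(17)) = (-160*√5 - 10*80) + (-12 + 1)² = (-160*√5 - 800) + (-11)² = (-160*√5 - 800) + 121 = (-800 - 160*√5) + 121 = -679 - 160*√5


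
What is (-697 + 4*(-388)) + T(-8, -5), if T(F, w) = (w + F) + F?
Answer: -2270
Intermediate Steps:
T(F, w) = w + 2*F (T(F, w) = (F + w) + F = w + 2*F)
(-697 + 4*(-388)) + T(-8, -5) = (-697 + 4*(-388)) + (-5 + 2*(-8)) = (-697 - 1552) + (-5 - 16) = -2249 - 21 = -2270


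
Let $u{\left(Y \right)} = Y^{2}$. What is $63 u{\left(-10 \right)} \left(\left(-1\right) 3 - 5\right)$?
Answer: $-50400$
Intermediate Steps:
$63 u{\left(-10 \right)} \left(\left(-1\right) 3 - 5\right) = 63 \left(-10\right)^{2} \left(\left(-1\right) 3 - 5\right) = 63 \cdot 100 \left(-3 - 5\right) = 6300 \left(-8\right) = -50400$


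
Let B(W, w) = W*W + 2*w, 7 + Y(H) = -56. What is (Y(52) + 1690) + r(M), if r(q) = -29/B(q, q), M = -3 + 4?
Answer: 4852/3 ≈ 1617.3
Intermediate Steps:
Y(H) = -63 (Y(H) = -7 - 56 = -63)
M = 1
B(W, w) = W² + 2*w
r(q) = -29/(q² + 2*q)
(Y(52) + 1690) + r(M) = (-63 + 1690) - 29/(1*(2 + 1)) = 1627 - 29*1/3 = 1627 - 29*1*⅓ = 1627 - 29/3 = 4852/3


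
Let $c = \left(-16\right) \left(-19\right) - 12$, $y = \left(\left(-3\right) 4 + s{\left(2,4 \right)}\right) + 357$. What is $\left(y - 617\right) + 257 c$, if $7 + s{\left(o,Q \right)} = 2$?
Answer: $74767$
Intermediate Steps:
$s{\left(o,Q \right)} = -5$ ($s{\left(o,Q \right)} = -7 + 2 = -5$)
$y = 340$ ($y = \left(\left(-3\right) 4 - 5\right) + 357 = \left(-12 - 5\right) + 357 = -17 + 357 = 340$)
$c = 292$ ($c = 304 - 12 = 292$)
$\left(y - 617\right) + 257 c = \left(340 - 617\right) + 257 \cdot 292 = -277 + 75044 = 74767$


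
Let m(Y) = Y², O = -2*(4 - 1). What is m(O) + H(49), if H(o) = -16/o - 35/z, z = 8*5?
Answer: 13641/392 ≈ 34.798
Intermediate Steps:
z = 40
O = -6 (O = -2*3 = -6)
H(o) = -7/8 - 16/o (H(o) = -16/o - 35/40 = -16/o - 35*1/40 = -16/o - 7/8 = -7/8 - 16/o)
m(O) + H(49) = (-6)² + (-7/8 - 16/49) = 36 + (-7/8 - 16*1/49) = 36 + (-7/8 - 16/49) = 36 - 471/392 = 13641/392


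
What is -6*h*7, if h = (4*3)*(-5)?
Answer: 2520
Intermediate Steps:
h = -60 (h = 12*(-5) = -60)
-6*h*7 = -6*(-60)*7 = 360*7 = 2520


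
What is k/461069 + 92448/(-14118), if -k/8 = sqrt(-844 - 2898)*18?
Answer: -15408/2353 - 144*I*sqrt(3742)/461069 ≈ -6.5482 - 0.019105*I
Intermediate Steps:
k = -144*I*sqrt(3742) (k = -8*sqrt(-844 - 2898)*18 = -8*sqrt(-3742)*18 = -8*I*sqrt(3742)*18 = -144*I*sqrt(3742) ≈ -8808.8*I)
k/461069 + 92448/(-14118) = -144*I*sqrt(3742)/461069 + 92448/(-14118) = -144*I*sqrt(3742)*(1/461069) + 92448*(-1/14118) = -144*I*sqrt(3742)/461069 - 15408/2353 = -15408/2353 - 144*I*sqrt(3742)/461069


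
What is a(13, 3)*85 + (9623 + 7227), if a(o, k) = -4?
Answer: 16510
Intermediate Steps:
a(13, 3)*85 + (9623 + 7227) = -4*85 + (9623 + 7227) = -340 + 16850 = 16510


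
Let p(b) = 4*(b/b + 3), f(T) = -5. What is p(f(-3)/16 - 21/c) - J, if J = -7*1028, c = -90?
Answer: 7212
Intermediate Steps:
p(b) = 16 (p(b) = 4*(1 + 3) = 4*4 = 16)
J = -7196
p(f(-3)/16 - 21/c) - J = 16 - 1*(-7196) = 16 + 7196 = 7212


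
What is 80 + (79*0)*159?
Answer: 80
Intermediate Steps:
80 + (79*0)*159 = 80 + 0*159 = 80 + 0 = 80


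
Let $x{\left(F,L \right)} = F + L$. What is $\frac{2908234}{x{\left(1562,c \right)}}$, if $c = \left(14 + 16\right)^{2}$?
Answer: $\frac{1454117}{1231} \approx 1181.2$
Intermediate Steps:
$c = 900$ ($c = 30^{2} = 900$)
$\frac{2908234}{x{\left(1562,c \right)}} = \frac{2908234}{1562 + 900} = \frac{2908234}{2462} = 2908234 \cdot \frac{1}{2462} = \frac{1454117}{1231}$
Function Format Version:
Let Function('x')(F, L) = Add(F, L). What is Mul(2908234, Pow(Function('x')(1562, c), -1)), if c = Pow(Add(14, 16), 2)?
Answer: Rational(1454117, 1231) ≈ 1181.2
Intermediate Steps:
c = 900 (c = Pow(30, 2) = 900)
Mul(2908234, Pow(Function('x')(1562, c), -1)) = Mul(2908234, Pow(Add(1562, 900), -1)) = Mul(2908234, Pow(2462, -1)) = Mul(2908234, Rational(1, 2462)) = Rational(1454117, 1231)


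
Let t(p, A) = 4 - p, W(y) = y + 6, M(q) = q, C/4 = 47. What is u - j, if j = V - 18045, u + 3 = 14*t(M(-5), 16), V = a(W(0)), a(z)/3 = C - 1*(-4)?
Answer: 17592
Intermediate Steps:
C = 188 (C = 4*47 = 188)
W(y) = 6 + y
a(z) = 576 (a(z) = 3*(188 - 1*(-4)) = 3*(188 + 4) = 3*192 = 576)
V = 576
u = 123 (u = -3 + 14*(4 - 1*(-5)) = -3 + 14*(4 + 5) = -3 + 14*9 = -3 + 126 = 123)
j = -17469 (j = 576 - 18045 = -17469)
u - j = 123 - 1*(-17469) = 123 + 17469 = 17592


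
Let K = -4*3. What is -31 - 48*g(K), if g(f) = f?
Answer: 545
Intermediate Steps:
K = -12
-31 - 48*g(K) = -31 - 48*(-12) = -31 + 576 = 545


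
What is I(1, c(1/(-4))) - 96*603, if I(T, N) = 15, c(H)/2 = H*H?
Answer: -57873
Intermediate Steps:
c(H) = 2*H² (c(H) = 2*(H*H) = 2*H²)
I(1, c(1/(-4))) - 96*603 = 15 - 96*603 = 15 - 57888 = -57873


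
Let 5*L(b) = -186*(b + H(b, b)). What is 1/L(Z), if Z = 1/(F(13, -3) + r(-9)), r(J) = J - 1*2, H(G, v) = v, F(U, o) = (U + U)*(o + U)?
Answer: -415/124 ≈ -3.3468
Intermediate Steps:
F(U, o) = 2*U*(U + o) (F(U, o) = (2*U)*(U + o) = 2*U*(U + o))
r(J) = -2 + J (r(J) = J - 2 = -2 + J)
Z = 1/249 (Z = 1/(2*13*(13 - 3) + (-2 - 9)) = 1/(2*13*10 - 11) = 1/(260 - 11) = 1/249 ≈ 0.0040161)
L(b) = -372*b/5 (L(b) = (-186*(b + b))/5 = (-372*b)/5 = -372*b/5)
1/L(Z) = 1/(-372/5*1/249) = 1/(-124/415) = -415/124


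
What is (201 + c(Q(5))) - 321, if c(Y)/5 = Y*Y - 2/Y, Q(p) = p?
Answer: 3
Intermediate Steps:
c(Y) = -10/Y + 5*Y² (c(Y) = 5*(Y*Y - 2/Y) = 5*(Y² - 2/Y) = -10/Y + 5*Y²)
(201 + c(Q(5))) - 321 = (201 + 5*(-2 + 5³)/5) - 321 = (201 + 5*(⅕)*(-2 + 125)) - 321 = (201 + 5*(⅕)*123) - 321 = (201 + 123) - 321 = 324 - 321 = 3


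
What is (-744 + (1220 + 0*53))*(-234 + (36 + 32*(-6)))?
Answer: -185640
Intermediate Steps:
(-744 + (1220 + 0*53))*(-234 + (36 + 32*(-6))) = (-744 + (1220 + 0))*(-234 + (36 - 192)) = (-744 + 1220)*(-234 - 156) = 476*(-390) = -185640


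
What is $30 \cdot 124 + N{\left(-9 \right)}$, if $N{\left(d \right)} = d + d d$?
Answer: $3792$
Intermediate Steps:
$N{\left(d \right)} = d + d^{2}$
$30 \cdot 124 + N{\left(-9 \right)} = 30 \cdot 124 - 9 \left(1 - 9\right) = 3720 - -72 = 3720 + 72 = 3792$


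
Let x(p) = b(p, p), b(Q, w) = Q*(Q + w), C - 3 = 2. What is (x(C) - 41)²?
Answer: 81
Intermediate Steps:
C = 5 (C = 3 + 2 = 5)
x(p) = 2*p² (x(p) = p*(p + p) = p*(2*p) = 2*p²)
(x(C) - 41)² = (2*5² - 41)² = (2*25 - 41)² = (50 - 41)² = 9² = 81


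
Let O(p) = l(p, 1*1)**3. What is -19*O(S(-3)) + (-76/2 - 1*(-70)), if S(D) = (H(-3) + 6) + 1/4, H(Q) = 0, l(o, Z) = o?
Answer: -294827/64 ≈ -4606.7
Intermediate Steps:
S(D) = 25/4 (S(D) = (0 + 6) + 1/4 = 6 + 1*(1/4) = 6 + 1/4 = 25/4)
O(p) = p**3
-19*O(S(-3)) + (-76/2 - 1*(-70)) = -19*(25/4)**3 + (-76/2 - 1*(-70)) = -19*15625/64 + (-76*1/2 + 70) = -296875/64 + (-38 + 70) = -296875/64 + 32 = -294827/64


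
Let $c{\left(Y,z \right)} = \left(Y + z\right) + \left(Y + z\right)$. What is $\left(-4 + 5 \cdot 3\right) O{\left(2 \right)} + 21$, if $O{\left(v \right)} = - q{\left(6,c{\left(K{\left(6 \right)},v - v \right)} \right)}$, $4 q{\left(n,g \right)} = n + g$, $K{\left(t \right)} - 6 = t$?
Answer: $- \frac{123}{2} \approx -61.5$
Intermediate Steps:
$K{\left(t \right)} = 6 + t$
$c{\left(Y,z \right)} = 2 Y + 2 z$
$q{\left(n,g \right)} = \frac{g}{4} + \frac{n}{4}$ ($q{\left(n,g \right)} = \frac{n + g}{4} = \frac{g + n}{4} = \frac{g}{4} + \frac{n}{4}$)
$O{\left(v \right)} = - \frac{15}{2}$ ($O{\left(v \right)} = - (\frac{2 \left(6 + 6\right) + 2 \left(v - v\right)}{4} + \frac{1}{4} \cdot 6) = - (\frac{2 \cdot 12 + 2 \cdot 0}{4} + \frac{3}{2}) = - (\frac{24 + 0}{4} + \frac{3}{2}) = - (\frac{1}{4} \cdot 24 + \frac{3}{2}) = - (6 + \frac{3}{2}) = \left(-1\right) \frac{15}{2} = - \frac{15}{2}$)
$\left(-4 + 5 \cdot 3\right) O{\left(2 \right)} + 21 = \left(-4 + 5 \cdot 3\right) \left(- \frac{15}{2}\right) + 21 = \left(-4 + 15\right) \left(- \frac{15}{2}\right) + 21 = 11 \left(- \frac{15}{2}\right) + 21 = - \frac{165}{2} + 21 = - \frac{123}{2}$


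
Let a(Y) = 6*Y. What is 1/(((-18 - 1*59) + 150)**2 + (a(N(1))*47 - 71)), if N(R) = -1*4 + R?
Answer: 1/4412 ≈ 0.00022665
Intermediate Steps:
N(R) = -4 + R
1/(((-18 - 1*59) + 150)**2 + (a(N(1))*47 - 71)) = 1/(((-18 - 1*59) + 150)**2 + ((6*(-4 + 1))*47 - 71)) = 1/(((-18 - 59) + 150)**2 + ((6*(-3))*47 - 71)) = 1/((-77 + 150)**2 + (-18*47 - 71)) = 1/(73**2 + (-846 - 71)) = 1/(5329 - 917) = 1/4412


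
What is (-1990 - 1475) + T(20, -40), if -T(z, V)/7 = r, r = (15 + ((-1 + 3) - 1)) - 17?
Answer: -3458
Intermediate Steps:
r = -1 (r = (15 + (2 - 1)) - 17 = (15 + 1) - 17 = 16 - 17 = -1)
T(z, V) = 7 (T(z, V) = -7*(-1) = 7)
(-1990 - 1475) + T(20, -40) = (-1990 - 1475) + 7 = -3465 + 7 = -3458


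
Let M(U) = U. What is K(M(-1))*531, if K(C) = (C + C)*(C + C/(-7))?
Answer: 6372/7 ≈ 910.29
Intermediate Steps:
K(C) = 12*C²/7 (K(C) = (2*C)*(C + C*(-⅐)) = (2*C)*(C - C/7) = (2*C)*(6*C/7) = 12*C²/7)
K(M(-1))*531 = ((12/7)*(-1)²)*531 = ((12/7)*1)*531 = (12/7)*531 = 6372/7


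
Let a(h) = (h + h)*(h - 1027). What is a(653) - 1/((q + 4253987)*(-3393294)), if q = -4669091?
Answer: -688007522378271745/1408569912576 ≈ -4.8844e+5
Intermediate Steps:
a(h) = 2*h*(-1027 + h) (a(h) = (2*h)*(-1027 + h) = 2*h*(-1027 + h))
a(653) - 1/((q + 4253987)*(-3393294)) = 2*653*(-1027 + 653) - 1/((-4669091 + 4253987)*(-3393294)) = 2*653*(-374) - (-1)/((-415104)*3393294) = -488444 - (-1)*(-1)/(415104*3393294) = -488444 - 1*1/1408569912576 = -488444 - 1/1408569912576 = -688007522378271745/1408569912576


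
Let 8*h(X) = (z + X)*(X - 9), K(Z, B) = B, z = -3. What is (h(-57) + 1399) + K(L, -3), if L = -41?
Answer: 1891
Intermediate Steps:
h(X) = (-9 + X)*(-3 + X)/8 (h(X) = ((-3 + X)*(X - 9))/8 = ((-3 + X)*(-9 + X))/8 = ((-9 + X)*(-3 + X))/8 = (-9 + X)*(-3 + X)/8)
(h(-57) + 1399) + K(L, -3) = ((27/8 - 3/2*(-57) + (1/8)*(-57)**2) + 1399) - 3 = ((27/8 + 171/2 + (1/8)*3249) + 1399) - 3 = ((27/8 + 171/2 + 3249/8) + 1399) - 3 = (495 + 1399) - 3 = 1894 - 3 = 1891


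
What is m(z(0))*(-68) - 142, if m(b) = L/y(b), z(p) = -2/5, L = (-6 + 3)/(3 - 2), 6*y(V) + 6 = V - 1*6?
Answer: -7462/31 ≈ -240.71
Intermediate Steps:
y(V) = -2 + V/6 (y(V) = -1 + (V - 1*6)/6 = -1 + (V - 6)/6 = -1 + (-6 + V)/6 = -1 + (-1 + V/6) = -2 + V/6)
L = -3 (L = -3/1 = -3*1 = -3)
z(p) = -⅖ (z(p) = -2*⅕ = -⅖)
m(b) = -3/(-2 + b/6)
m(z(0))*(-68) - 142 = -18/(-12 - ⅖)*(-68) - 142 = -18/(-62/5)*(-68) - 142 = -18*(-5/62)*(-68) - 142 = (45/31)*(-68) - 142 = -3060/31 - 142 = -7462/31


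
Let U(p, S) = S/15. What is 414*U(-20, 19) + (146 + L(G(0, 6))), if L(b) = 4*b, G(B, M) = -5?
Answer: 3252/5 ≈ 650.40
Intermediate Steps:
U(p, S) = S/15 (U(p, S) = S*(1/15) = S/15)
414*U(-20, 19) + (146 + L(G(0, 6))) = 414*((1/15)*19) + (146 + 4*(-5)) = 414*(19/15) + (146 - 20) = 2622/5 + 126 = 3252/5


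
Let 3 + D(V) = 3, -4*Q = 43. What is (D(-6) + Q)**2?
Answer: 1849/16 ≈ 115.56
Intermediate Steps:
Q = -43/4 (Q = -1/4*43 = -43/4 ≈ -10.750)
D(V) = 0 (D(V) = -3 + 3 = 0)
(D(-6) + Q)**2 = (0 - 43/4)**2 = (-43/4)**2 = 1849/16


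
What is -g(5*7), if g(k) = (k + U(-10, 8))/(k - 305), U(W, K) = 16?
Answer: 17/90 ≈ 0.18889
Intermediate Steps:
g(k) = (16 + k)/(-305 + k) (g(k) = (k + 16)/(k - 305) = (16 + k)/(-305 + k))
-g(5*7) = -(16 + 5*7)/(-305 + 5*7) = -(16 + 35)/(-305 + 35) = -51/(-270) = -(-1)*51/270 = -1*(-17/90) = 17/90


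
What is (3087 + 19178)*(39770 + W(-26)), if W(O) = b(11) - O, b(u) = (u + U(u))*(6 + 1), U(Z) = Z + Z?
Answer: 891201155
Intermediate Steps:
U(Z) = 2*Z
b(u) = 21*u (b(u) = (u + 2*u)*(6 + 1) = (3*u)*7 = 21*u)
W(O) = 231 - O (W(O) = 21*11 - O = 231 - O)
(3087 + 19178)*(39770 + W(-26)) = (3087 + 19178)*(39770 + (231 - 1*(-26))) = 22265*(39770 + (231 + 26)) = 22265*(39770 + 257) = 22265*40027 = 891201155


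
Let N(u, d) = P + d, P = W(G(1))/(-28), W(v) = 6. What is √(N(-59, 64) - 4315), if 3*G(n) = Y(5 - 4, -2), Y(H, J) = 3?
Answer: 3*I*√92582/14 ≈ 65.201*I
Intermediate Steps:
G(n) = 1 (G(n) = (⅓)*3 = 1)
P = -3/14 (P = 6/(-28) = 6*(-1/28) = -3/14 ≈ -0.21429)
N(u, d) = -3/14 + d
√(N(-59, 64) - 4315) = √((-3/14 + 64) - 4315) = √(893/14 - 4315) = √(-59517/14) = 3*I*√92582/14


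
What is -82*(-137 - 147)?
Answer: 23288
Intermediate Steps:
-82*(-137 - 147) = -82*(-284) = 23288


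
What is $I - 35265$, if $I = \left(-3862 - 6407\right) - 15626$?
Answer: $-61160$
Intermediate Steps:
$I = -25895$ ($I = -10269 - 15626 = -25895$)
$I - 35265 = -25895 - 35265 = -61160$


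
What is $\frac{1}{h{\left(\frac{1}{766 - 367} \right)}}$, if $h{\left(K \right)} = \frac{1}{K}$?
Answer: $\frac{1}{399} \approx 0.0025063$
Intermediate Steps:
$\frac{1}{h{\left(\frac{1}{766 - 367} \right)}} = \frac{1}{\frac{1}{\frac{1}{766 - 367}}} = \frac{1}{\frac{1}{\frac{1}{399}}} = \frac{1}{399}$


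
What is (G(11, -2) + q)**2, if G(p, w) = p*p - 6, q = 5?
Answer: 14400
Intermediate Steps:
G(p, w) = -6 + p**2 (G(p, w) = p**2 - 6 = -6 + p**2)
(G(11, -2) + q)**2 = ((-6 + 11**2) + 5)**2 = ((-6 + 121) + 5)**2 = (115 + 5)**2 = 120**2 = 14400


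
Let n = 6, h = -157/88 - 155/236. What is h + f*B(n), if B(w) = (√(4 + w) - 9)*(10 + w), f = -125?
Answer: 93443327/5192 - 2000*√10 ≈ 11673.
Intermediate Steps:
h = -12673/5192 (h = -157*1/88 - 155*1/236 = -157/88 - 155/236 = -12673/5192 ≈ -2.4409)
B(w) = (-9 + √(4 + w))*(10 + w)
h + f*B(n) = -12673/5192 - 125*(-90 - 9*6 + 10*√(4 + 6) + 6*√(4 + 6)) = -12673/5192 - 125*(-90 - 54 + 10*√10 + 6*√10) = -12673/5192 - 125*(-144 + 16*√10) = -12673/5192 + (18000 - 2000*√10) = 93443327/5192 - 2000*√10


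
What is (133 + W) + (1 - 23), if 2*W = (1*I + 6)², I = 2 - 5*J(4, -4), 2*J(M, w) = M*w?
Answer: 1263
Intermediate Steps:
J(M, w) = M*w/2 (J(M, w) = (M*w)/2 = M*w/2)
I = 42 (I = 2 - 5*4*(-4)/2 = 2 - 5*(-8) = 2 + 40 = 42)
W = 1152 (W = (1*42 + 6)²/2 = (42 + 6)²/2 = (½)*48² = (½)*2304 = 1152)
(133 + W) + (1 - 23) = (133 + 1152) + (1 - 23) = 1285 - 22 = 1263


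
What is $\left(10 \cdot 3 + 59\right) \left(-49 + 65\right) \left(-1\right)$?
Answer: $-1424$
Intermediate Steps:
$\left(10 \cdot 3 + 59\right) \left(-49 + 65\right) \left(-1\right) = \left(30 + 59\right) 16 \left(-1\right) = 89 \cdot 16 \left(-1\right) = 1424 \left(-1\right) = -1424$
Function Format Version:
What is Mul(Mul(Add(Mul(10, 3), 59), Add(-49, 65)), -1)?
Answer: -1424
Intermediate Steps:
Mul(Mul(Add(Mul(10, 3), 59), Add(-49, 65)), -1) = Mul(Mul(Add(30, 59), 16), -1) = Mul(Mul(89, 16), -1) = Mul(1424, -1) = -1424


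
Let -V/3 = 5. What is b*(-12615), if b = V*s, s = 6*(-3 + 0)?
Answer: -3406050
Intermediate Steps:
V = -15 (V = -3*5 = -15)
s = -18 (s = 6*(-3) = -18)
b = 270 (b = -15*(-18) = 270)
b*(-12615) = 270*(-12615) = -3406050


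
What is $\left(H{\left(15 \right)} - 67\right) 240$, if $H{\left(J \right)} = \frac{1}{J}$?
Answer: $-16064$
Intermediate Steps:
$\left(H{\left(15 \right)} - 67\right) 240 = \left(\frac{1}{15} - 67\right) 240 = \left(- \frac{1004}{15}\right) 240 = -16064$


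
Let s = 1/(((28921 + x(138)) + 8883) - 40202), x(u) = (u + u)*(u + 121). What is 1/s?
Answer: 69086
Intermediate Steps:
x(u) = 2*u*(121 + u) (x(u) = (2*u)*(121 + u) = 2*u*(121 + u))
s = 1/69086 (s = 1/(((28921 + 2*138*(121 + 138)) + 8883) - 40202) = 1/(((28921 + 2*138*259) + 8883) - 40202) = 1/(((28921 + 71484) + 8883) - 40202) = 1/((100405 + 8883) - 40202) = 1/(109288 - 40202) = 1/69086 ≈ 1.4475e-5)
1/s = 1/(1/69086) = 69086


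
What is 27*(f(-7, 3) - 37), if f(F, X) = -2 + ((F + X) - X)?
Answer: -1242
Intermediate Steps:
f(F, X) = -2 + F
27*(f(-7, 3) - 37) = 27*((-2 - 7) - 37) = 27*(-9 - 37) = 27*(-46) = -1242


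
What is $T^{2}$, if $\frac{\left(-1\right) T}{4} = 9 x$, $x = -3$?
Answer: $11664$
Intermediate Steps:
$T = 108$ ($T = - 4 \cdot 9 \left(-3\right) = \left(-4\right) \left(-27\right) = 108$)
$T^{2} = 108^{2} = 11664$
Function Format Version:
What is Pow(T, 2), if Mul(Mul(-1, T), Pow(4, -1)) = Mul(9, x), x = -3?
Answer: 11664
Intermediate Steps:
T = 108 (T = Mul(-4, Mul(9, -3)) = Mul(-4, -27) = 108)
Pow(T, 2) = Pow(108, 2) = 11664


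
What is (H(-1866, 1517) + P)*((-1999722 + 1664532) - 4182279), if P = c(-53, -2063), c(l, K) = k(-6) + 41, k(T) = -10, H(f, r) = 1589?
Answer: -7318299780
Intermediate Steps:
c(l, K) = 31 (c(l, K) = -10 + 41 = 31)
P = 31
(H(-1866, 1517) + P)*((-1999722 + 1664532) - 4182279) = (1589 + 31)*((-1999722 + 1664532) - 4182279) = 1620*(-335190 - 4182279) = 1620*(-4517469) = -7318299780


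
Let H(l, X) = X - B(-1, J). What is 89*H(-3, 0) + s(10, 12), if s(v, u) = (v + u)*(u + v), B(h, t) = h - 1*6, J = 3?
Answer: 1107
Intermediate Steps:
B(h, t) = -6 + h (B(h, t) = h - 6 = -6 + h)
s(v, u) = (u + v)**2 (s(v, u) = (u + v)*(u + v) = (u + v)**2)
H(l, X) = 7 + X (H(l, X) = X - (-6 - 1) = X - 1*(-7) = X + 7 = 7 + X)
89*H(-3, 0) + s(10, 12) = 89*(7 + 0) + (12 + 10)**2 = 89*7 + 22**2 = 623 + 484 = 1107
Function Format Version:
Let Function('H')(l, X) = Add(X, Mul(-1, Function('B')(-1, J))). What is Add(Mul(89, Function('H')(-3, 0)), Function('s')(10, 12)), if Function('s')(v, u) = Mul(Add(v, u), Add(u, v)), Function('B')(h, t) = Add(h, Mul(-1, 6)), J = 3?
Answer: 1107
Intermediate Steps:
Function('B')(h, t) = Add(-6, h) (Function('B')(h, t) = Add(h, -6) = Add(-6, h))
Function('s')(v, u) = Pow(Add(u, v), 2) (Function('s')(v, u) = Mul(Add(u, v), Add(u, v)) = Pow(Add(u, v), 2))
Function('H')(l, X) = Add(7, X) (Function('H')(l, X) = Add(X, Mul(-1, Add(-6, -1))) = Add(X, Mul(-1, -7)) = Add(X, 7) = Add(7, X))
Add(Mul(89, Function('H')(-3, 0)), Function('s')(10, 12)) = Add(Mul(89, Add(7, 0)), Pow(Add(12, 10), 2)) = Add(Mul(89, 7), Pow(22, 2)) = Add(623, 484) = 1107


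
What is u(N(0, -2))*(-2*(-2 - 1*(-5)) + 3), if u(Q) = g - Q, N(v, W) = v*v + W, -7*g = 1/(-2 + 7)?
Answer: -207/35 ≈ -5.9143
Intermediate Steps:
g = -1/35 (g = -1/(7*(-2 + 7)) = -⅐/5 = -⅐*⅕ = -1/35 ≈ -0.028571)
N(v, W) = W + v² (N(v, W) = v² + W = W + v²)
u(Q) = -1/35 - Q
u(N(0, -2))*(-2*(-2 - 1*(-5)) + 3) = (-1/35 - (-2 + 0²))*(-2*(-2 - 1*(-5)) + 3) = (-1/35 - (-2 + 0))*(-2*(-2 + 5) + 3) = (-1/35 - 1*(-2))*(-2*3 + 3) = (-1/35 + 2)*(-6 + 3) = (69/35)*(-3) = -207/35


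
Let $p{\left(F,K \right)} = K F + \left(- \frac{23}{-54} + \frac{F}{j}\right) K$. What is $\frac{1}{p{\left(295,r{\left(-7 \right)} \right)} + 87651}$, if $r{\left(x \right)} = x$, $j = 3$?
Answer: $\frac{54}{4584313} \approx 1.1779 \cdot 10^{-5}$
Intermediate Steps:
$p{\left(F,K \right)} = F K + K \left(\frac{23}{54} + \frac{F}{3}\right)$ ($p{\left(F,K \right)} = K F + \left(- \frac{23}{-54} + \frac{F}{3}\right) K = F K + \left(\left(-23\right) \left(- \frac{1}{54}\right) + F \frac{1}{3}\right) K = F K + \left(\frac{23}{54} + \frac{F}{3}\right) K = F K + K \left(\frac{23}{54} + \frac{F}{3}\right)$)
$\frac{1}{p{\left(295,r{\left(-7 \right)} \right)} + 87651} = \frac{1}{\frac{1}{54} \left(-7\right) \left(23 + 72 \cdot 295\right) + 87651} = \frac{1}{\frac{1}{54} \left(-7\right) \left(23 + 21240\right) + 87651} = \frac{1}{\frac{1}{54} \left(-7\right) 21263 + 87651} = \frac{1}{- \frac{148841}{54} + 87651} = \frac{1}{\frac{4584313}{54}} = \frac{54}{4584313}$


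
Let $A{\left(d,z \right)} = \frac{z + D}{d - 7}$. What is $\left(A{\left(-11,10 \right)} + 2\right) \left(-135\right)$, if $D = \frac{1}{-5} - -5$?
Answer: $-159$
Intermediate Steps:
$D = \frac{24}{5}$ ($D = - \frac{1}{5} + 5 = \frac{24}{5} \approx 4.8$)
$A{\left(d,z \right)} = \frac{\frac{24}{5} + z}{-7 + d}$ ($A{\left(d,z \right)} = \frac{z + \frac{24}{5}}{d - 7} = \frac{\frac{24}{5} + z}{-7 + d}$)
$\left(A{\left(-11,10 \right)} + 2\right) \left(-135\right) = \left(\frac{\frac{24}{5} + 10}{-7 - 11} + 2\right) \left(-135\right) = \left(\frac{1}{-18} \cdot \frac{74}{5} + 2\right) \left(-135\right) = \left(\left(- \frac{1}{18}\right) \frac{74}{5} + 2\right) \left(-135\right) = \left(- \frac{37}{45} + 2\right) \left(-135\right) = \frac{53}{45} \left(-135\right) = -159$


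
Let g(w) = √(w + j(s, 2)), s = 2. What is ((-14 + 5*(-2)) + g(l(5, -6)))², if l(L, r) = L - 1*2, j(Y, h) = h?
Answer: (24 - √5)² ≈ 473.67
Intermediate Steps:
l(L, r) = -2 + L (l(L, r) = L - 2 = -2 + L)
g(w) = √(2 + w) (g(w) = √(w + 2) = √(2 + w))
((-14 + 5*(-2)) + g(l(5, -6)))² = ((-14 + 5*(-2)) + √(2 + (-2 + 5)))² = ((-14 - 10) + √(2 + 3))² = (-24 + √5)²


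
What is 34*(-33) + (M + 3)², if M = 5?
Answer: -1058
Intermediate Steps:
34*(-33) + (M + 3)² = 34*(-33) + (5 + 3)² = -1122 + 8² = -1122 + 64 = -1058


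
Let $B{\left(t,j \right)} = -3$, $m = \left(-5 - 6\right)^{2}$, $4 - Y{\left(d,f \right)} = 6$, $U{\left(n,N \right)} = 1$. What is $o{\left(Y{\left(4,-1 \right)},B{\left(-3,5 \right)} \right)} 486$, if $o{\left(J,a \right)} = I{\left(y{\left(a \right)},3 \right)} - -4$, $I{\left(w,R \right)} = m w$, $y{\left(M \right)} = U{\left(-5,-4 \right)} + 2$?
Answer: $178362$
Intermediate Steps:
$Y{\left(d,f \right)} = -2$ ($Y{\left(d,f \right)} = 4 - 6 = -2$)
$m = 121$ ($m = \left(-5 - 6\right)^{2} = \left(-11\right)^{2} = 121$)
$y{\left(M \right)} = 3$ ($y{\left(M \right)} = 1 + 2 = 3$)
$I{\left(w,R \right)} = 121 w$
$o{\left(J,a \right)} = 367$ ($o{\left(J,a \right)} = 121 \cdot 3 - -4 = 363 + 4 = 367$)
$o{\left(Y{\left(4,-1 \right)},B{\left(-3,5 \right)} \right)} 486 = 367 \cdot 486 = 178362$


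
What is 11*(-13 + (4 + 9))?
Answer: 0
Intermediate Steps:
11*(-13 + (4 + 9)) = 11*(-13 + 13) = 11*0 = 0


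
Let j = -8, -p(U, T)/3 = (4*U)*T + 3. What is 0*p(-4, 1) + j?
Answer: -8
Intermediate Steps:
p(U, T) = -9 - 12*T*U (p(U, T) = -3*((4*U)*T + 3) = -3*(4*T*U + 3) = -3*(3 + 4*T*U) = -9 - 12*T*U)
0*p(-4, 1) + j = 0*(-9 - 12*1*(-4)) - 8 = 0*(-9 + 48) - 8 = 0*39 - 8 = 0 - 8 = -8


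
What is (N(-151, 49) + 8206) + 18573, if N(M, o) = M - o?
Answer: 26579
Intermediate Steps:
(N(-151, 49) + 8206) + 18573 = ((-151 - 1*49) + 8206) + 18573 = ((-151 - 49) + 8206) + 18573 = (-200 + 8206) + 18573 = 8006 + 18573 = 26579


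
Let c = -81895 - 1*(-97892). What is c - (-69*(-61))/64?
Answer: 1019599/64 ≈ 15931.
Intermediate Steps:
c = 15997 (c = -81895 + 97892 = 15997)
c - (-69*(-61))/64 = 15997 - (-69*(-61))/64 = 15997 - 4209/64 = 1019599/64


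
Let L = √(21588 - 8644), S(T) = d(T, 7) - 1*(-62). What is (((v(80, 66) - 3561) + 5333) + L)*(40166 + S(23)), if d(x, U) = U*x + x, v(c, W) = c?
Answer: 74843024 + 161648*√809 ≈ 7.9441e+7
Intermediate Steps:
d(x, U) = x + U*x
S(T) = 62 + 8*T (S(T) = T*(1 + 7) - 1*(-62) = T*8 + 62 = 8*T + 62 = 62 + 8*T)
L = 4*√809 (L = √12944 = 4*√809 ≈ 113.77)
(((v(80, 66) - 3561) + 5333) + L)*(40166 + S(23)) = (((80 - 3561) + 5333) + 4*√809)*(40166 + (62 + 8*23)) = ((-3481 + 5333) + 4*√809)*(40166 + (62 + 184)) = (1852 + 4*√809)*(40166 + 246) = (1852 + 4*√809)*40412 = 74843024 + 161648*√809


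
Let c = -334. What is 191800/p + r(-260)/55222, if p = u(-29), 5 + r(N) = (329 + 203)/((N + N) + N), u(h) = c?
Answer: -516339598018/899152215 ≈ -574.25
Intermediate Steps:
u(h) = -334
r(N) = -5 + 532/(3*N) (r(N) = -5 + (329 + 203)/((N + N) + N) = -5 + 532/(2*N + N) = -5 + 532/((3*N)) = -5 + 532*(1/(3*N)) = -5 + 532/(3*N))
p = -334
191800/p + r(-260)/55222 = 191800/(-334) + (-5 + (532/3)/(-260))/55222 = 191800*(-1/334) + (-5 + (532/3)*(-1/260))*(1/55222) = -95900/167 + (-5 - 133/195)*(1/55222) = -95900/167 - 1108/195*1/55222 = -95900/167 - 554/5384145 = -516339598018/899152215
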